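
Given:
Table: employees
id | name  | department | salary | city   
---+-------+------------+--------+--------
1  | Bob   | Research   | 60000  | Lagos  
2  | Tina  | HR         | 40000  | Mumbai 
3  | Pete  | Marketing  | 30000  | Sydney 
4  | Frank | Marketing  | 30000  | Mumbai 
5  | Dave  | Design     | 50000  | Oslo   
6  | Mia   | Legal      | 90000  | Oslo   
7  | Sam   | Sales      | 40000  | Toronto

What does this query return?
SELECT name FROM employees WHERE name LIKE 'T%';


LIKE 'T%' matches names starting with 'T'
Matching: 1

1 rows:
Tina


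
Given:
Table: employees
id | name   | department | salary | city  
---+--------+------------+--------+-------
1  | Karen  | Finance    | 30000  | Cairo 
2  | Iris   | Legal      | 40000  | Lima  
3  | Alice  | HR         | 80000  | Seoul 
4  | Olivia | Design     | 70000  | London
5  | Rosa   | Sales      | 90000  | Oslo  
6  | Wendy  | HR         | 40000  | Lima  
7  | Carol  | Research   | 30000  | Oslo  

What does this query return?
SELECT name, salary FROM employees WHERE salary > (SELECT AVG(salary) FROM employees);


Subquery: AVG(salary) = 54285.71
Filtering: salary > 54285.71
  Alice (80000) -> MATCH
  Olivia (70000) -> MATCH
  Rosa (90000) -> MATCH


3 rows:
Alice, 80000
Olivia, 70000
Rosa, 90000


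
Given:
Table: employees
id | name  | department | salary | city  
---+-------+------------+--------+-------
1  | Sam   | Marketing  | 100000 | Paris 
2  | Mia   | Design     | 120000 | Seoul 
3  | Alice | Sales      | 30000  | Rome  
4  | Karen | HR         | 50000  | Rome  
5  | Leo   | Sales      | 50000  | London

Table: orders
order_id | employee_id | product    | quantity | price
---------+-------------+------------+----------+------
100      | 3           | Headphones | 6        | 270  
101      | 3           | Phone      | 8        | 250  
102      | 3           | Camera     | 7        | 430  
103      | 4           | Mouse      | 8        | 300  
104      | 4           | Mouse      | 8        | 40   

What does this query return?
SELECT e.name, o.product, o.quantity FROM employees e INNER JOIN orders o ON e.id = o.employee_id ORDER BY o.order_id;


Joining employees.id = orders.employee_id:
  employee Alice (id=3) -> order Headphones
  employee Alice (id=3) -> order Phone
  employee Alice (id=3) -> order Camera
  employee Karen (id=4) -> order Mouse
  employee Karen (id=4) -> order Mouse


5 rows:
Alice, Headphones, 6
Alice, Phone, 8
Alice, Camera, 7
Karen, Mouse, 8
Karen, Mouse, 8


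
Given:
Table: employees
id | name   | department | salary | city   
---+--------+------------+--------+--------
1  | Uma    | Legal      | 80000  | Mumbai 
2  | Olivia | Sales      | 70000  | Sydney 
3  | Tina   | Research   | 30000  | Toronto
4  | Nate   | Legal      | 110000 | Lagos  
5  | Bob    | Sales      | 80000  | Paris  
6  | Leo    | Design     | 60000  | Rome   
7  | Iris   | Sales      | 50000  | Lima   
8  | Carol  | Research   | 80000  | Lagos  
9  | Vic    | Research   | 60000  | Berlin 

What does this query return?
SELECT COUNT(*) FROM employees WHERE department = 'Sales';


Counting rows where department = 'Sales'
  Olivia -> MATCH
  Bob -> MATCH
  Iris -> MATCH


3


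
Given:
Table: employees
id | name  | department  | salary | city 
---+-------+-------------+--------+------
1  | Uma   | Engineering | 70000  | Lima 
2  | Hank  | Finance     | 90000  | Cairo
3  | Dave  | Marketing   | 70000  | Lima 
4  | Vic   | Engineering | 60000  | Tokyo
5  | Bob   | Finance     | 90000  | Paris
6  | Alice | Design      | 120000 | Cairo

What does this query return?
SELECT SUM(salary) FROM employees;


SUM(salary) = 70000 + 90000 + 70000 + 60000 + 90000 + 120000 = 500000

500000


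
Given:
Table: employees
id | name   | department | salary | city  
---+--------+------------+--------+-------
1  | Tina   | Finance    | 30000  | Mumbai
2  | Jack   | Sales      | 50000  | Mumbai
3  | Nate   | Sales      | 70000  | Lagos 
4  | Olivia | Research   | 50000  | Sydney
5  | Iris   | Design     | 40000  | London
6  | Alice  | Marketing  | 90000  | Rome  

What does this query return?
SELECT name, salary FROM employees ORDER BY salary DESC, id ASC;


Sorting by salary DESC, then id ASC for ties

6 rows:
Alice, 90000
Nate, 70000
Jack, 50000
Olivia, 50000
Iris, 40000
Tina, 30000


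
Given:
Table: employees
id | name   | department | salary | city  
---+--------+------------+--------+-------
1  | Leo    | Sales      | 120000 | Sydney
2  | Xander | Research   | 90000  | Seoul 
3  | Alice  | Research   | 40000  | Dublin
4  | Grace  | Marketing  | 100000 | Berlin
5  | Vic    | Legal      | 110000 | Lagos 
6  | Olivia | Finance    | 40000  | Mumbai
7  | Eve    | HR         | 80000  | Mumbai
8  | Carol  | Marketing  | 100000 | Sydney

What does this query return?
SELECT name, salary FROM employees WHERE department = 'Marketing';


Filtering: department = 'Marketing'
Matching rows: 2

2 rows:
Grace, 100000
Carol, 100000


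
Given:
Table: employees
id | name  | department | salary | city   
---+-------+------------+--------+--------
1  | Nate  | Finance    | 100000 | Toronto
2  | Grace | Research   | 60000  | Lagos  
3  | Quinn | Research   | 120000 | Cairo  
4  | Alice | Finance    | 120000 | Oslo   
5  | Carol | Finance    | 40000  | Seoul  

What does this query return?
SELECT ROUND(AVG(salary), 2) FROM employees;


SUM(salary) = 440000
COUNT = 5
ROUND(AVG, 2) = ROUND(440000 / 5, 2) = 88000.0

88000.0


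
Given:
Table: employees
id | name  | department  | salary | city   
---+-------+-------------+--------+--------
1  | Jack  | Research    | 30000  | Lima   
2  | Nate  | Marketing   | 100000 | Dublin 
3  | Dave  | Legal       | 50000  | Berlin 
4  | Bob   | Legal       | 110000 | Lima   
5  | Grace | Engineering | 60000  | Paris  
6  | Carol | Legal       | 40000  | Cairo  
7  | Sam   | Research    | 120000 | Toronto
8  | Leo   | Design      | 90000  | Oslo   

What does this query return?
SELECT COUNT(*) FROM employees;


COUNT(*) counts all rows

8


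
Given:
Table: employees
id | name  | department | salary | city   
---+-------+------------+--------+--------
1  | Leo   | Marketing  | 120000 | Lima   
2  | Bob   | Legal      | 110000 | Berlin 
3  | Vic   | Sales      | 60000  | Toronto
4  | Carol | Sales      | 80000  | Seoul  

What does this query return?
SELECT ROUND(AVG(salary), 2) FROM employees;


SUM(salary) = 370000
COUNT = 4
ROUND(AVG, 2) = ROUND(370000 / 4, 2) = 92500.0

92500.0


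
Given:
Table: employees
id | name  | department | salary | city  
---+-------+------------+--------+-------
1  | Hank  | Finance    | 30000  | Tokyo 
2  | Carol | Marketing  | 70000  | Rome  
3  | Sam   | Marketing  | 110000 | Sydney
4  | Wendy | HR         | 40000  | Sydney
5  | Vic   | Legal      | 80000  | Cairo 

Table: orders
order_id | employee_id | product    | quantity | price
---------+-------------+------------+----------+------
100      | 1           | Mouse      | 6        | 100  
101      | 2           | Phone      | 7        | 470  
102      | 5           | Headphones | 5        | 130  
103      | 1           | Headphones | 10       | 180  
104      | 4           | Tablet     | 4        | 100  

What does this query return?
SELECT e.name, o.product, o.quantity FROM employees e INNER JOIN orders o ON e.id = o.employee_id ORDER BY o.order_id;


Joining employees.id = orders.employee_id:
  employee Hank (id=1) -> order Mouse
  employee Carol (id=2) -> order Phone
  employee Vic (id=5) -> order Headphones
  employee Hank (id=1) -> order Headphones
  employee Wendy (id=4) -> order Tablet


5 rows:
Hank, Mouse, 6
Carol, Phone, 7
Vic, Headphones, 5
Hank, Headphones, 10
Wendy, Tablet, 4


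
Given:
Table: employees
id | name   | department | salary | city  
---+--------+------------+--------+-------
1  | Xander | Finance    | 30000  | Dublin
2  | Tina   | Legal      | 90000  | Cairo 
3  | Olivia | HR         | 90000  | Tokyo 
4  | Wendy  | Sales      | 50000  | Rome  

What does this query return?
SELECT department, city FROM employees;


Projecting columns: department, city

4 rows:
Finance, Dublin
Legal, Cairo
HR, Tokyo
Sales, Rome


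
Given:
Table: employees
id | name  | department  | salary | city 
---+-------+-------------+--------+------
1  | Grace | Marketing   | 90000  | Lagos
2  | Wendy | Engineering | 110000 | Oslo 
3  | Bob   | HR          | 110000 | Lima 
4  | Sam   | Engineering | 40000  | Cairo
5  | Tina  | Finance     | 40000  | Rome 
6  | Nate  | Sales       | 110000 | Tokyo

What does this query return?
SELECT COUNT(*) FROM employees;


COUNT(*) counts all rows

6


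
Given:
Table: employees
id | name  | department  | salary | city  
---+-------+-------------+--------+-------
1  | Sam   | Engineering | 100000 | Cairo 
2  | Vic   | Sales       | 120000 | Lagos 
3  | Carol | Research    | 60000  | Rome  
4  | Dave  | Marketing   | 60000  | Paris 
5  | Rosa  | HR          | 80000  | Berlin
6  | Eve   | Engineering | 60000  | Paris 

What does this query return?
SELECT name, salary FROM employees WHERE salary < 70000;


Filtering: salary < 70000
Matching: 3 rows

3 rows:
Carol, 60000
Dave, 60000
Eve, 60000


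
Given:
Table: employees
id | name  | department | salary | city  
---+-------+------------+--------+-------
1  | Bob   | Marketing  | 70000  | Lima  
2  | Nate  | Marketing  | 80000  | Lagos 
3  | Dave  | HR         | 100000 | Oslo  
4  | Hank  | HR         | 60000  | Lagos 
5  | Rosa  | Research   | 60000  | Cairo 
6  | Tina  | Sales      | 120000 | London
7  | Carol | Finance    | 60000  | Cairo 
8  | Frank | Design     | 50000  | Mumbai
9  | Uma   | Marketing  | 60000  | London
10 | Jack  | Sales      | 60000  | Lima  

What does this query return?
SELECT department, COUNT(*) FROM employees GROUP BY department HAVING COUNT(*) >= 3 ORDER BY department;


Groups with count >= 3:
  Marketing: 3 -> PASS
  Design: 1 -> filtered out
  Finance: 1 -> filtered out
  HR: 2 -> filtered out
  Research: 1 -> filtered out
  Sales: 2 -> filtered out


1 groups:
Marketing, 3


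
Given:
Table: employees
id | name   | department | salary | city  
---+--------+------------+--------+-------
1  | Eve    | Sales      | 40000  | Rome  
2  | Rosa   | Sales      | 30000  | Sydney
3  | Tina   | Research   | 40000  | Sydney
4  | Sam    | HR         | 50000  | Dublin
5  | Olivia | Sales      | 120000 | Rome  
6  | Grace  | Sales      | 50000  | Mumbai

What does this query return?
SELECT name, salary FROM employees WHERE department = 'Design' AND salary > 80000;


Filtering: department = 'Design' AND salary > 80000
Matching: 0 rows

Empty result set (0 rows)


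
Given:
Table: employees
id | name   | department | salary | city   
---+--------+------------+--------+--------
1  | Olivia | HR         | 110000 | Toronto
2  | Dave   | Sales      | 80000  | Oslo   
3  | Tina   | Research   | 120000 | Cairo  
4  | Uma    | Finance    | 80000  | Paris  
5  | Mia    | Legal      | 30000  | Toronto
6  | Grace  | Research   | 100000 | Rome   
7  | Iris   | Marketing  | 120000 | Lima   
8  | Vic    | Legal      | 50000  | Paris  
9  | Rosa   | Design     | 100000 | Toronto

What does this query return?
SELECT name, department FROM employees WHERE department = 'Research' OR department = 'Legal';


Filtering: department = 'Research' OR 'Legal'
Matching: 4 rows

4 rows:
Tina, Research
Mia, Legal
Grace, Research
Vic, Legal


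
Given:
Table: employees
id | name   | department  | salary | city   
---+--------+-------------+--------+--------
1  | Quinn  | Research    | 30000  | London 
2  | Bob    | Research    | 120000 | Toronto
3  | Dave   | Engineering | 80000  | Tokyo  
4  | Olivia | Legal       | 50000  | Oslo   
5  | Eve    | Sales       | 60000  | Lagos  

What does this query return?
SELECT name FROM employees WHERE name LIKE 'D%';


LIKE 'D%' matches names starting with 'D'
Matching: 1

1 rows:
Dave


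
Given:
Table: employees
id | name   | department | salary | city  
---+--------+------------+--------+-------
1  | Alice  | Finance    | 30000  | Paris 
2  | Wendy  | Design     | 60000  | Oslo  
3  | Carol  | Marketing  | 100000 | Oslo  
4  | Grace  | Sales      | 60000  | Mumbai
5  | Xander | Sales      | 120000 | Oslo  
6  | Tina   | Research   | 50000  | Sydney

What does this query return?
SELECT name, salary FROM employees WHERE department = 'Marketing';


Filtering: department = 'Marketing'
Matching rows: 1

1 rows:
Carol, 100000


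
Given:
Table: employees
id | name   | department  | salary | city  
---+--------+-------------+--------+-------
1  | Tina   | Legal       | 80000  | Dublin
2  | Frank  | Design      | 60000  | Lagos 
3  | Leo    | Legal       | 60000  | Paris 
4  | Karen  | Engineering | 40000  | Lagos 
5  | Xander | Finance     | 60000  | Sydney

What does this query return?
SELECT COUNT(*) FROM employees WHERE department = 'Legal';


Counting rows where department = 'Legal'
  Tina -> MATCH
  Leo -> MATCH


2


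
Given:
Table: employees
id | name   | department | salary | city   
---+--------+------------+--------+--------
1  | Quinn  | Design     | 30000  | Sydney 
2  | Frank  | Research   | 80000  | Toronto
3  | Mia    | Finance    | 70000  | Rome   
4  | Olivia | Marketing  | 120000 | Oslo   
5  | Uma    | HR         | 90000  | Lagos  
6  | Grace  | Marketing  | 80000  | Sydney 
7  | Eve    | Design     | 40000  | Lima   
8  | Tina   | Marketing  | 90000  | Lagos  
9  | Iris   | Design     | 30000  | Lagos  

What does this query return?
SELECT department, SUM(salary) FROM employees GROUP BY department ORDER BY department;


Summing salary within each department:
  Design: 30000 + 40000 + 30000 = 100000
  Finance: 70000 = 70000
  HR: 90000 = 90000
  Marketing: 120000 + 80000 + 90000 = 290000
  Research: 80000 = 80000


5 groups:
Design, 100000
Finance, 70000
HR, 90000
Marketing, 290000
Research, 80000


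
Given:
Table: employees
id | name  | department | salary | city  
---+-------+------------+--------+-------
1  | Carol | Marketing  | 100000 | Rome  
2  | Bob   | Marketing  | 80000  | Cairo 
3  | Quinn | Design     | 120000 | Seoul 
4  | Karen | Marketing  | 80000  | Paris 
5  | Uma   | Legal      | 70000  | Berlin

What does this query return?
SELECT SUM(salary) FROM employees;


SUM(salary) = 100000 + 80000 + 120000 + 80000 + 70000 = 450000

450000


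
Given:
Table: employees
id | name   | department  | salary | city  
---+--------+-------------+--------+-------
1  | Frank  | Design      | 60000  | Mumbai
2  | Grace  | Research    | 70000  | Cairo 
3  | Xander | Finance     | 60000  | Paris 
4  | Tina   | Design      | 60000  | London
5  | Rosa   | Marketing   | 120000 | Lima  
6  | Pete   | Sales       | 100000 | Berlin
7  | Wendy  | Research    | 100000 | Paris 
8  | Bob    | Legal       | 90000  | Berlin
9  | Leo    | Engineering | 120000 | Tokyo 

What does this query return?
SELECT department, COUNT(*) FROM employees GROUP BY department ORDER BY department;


Assigning each row to its department group:
  Frank -> Design
  Grace -> Research
  Xander -> Finance
  Tina -> Design
  Rosa -> Marketing
  Pete -> Sales
  Wendy -> Research
  Bob -> Legal
  Leo -> Engineering


7 groups:
Design, 2
Engineering, 1
Finance, 1
Legal, 1
Marketing, 1
Research, 2
Sales, 1


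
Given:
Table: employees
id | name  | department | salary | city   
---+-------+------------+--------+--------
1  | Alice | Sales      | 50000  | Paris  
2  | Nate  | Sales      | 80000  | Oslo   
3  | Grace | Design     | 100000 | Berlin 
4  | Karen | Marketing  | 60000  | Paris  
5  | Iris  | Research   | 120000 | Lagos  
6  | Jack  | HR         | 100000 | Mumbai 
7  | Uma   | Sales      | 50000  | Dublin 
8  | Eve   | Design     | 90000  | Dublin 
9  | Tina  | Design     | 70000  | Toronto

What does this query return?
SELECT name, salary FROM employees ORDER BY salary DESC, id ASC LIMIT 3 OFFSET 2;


Sort by salary DESC (id ASC tiebreak), then skip 2 and take 3
Rows 3 through 5

3 rows:
Jack, 100000
Eve, 90000
Nate, 80000


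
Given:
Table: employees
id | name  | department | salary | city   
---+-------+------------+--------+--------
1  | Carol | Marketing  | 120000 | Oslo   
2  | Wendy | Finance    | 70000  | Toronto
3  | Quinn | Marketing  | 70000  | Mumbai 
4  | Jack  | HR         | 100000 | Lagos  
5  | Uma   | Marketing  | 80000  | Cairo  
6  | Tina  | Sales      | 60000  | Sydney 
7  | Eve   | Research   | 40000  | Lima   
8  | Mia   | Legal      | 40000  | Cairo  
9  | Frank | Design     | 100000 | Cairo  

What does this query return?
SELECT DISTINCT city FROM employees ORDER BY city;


All 'city' values (row order): Oslo, Toronto, Mumbai, Lagos, Cairo, Sydney, Lima, Cairo, Cairo
Removing duplicates leaves 7 unique value(s).

7 values:
Cairo
Lagos
Lima
Mumbai
Oslo
Sydney
Toronto


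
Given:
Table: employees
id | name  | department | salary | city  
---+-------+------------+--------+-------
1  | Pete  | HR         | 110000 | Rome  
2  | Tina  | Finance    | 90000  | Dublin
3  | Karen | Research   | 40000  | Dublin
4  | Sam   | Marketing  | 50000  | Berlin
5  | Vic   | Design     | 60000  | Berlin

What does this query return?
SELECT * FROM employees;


SELECT * returns all 5 rows with all columns

5 rows:
1, Pete, HR, 110000, Rome
2, Tina, Finance, 90000, Dublin
3, Karen, Research, 40000, Dublin
4, Sam, Marketing, 50000, Berlin
5, Vic, Design, 60000, Berlin


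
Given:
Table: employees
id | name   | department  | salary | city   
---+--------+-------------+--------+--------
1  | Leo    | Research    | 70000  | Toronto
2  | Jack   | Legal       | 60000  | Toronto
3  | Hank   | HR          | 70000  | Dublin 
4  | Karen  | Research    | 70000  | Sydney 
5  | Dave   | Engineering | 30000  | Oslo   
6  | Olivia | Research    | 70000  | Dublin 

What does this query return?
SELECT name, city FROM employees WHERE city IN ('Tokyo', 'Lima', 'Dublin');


Filtering: city IN ('Tokyo', 'Lima', 'Dublin')
Matching: 2 rows

2 rows:
Hank, Dublin
Olivia, Dublin


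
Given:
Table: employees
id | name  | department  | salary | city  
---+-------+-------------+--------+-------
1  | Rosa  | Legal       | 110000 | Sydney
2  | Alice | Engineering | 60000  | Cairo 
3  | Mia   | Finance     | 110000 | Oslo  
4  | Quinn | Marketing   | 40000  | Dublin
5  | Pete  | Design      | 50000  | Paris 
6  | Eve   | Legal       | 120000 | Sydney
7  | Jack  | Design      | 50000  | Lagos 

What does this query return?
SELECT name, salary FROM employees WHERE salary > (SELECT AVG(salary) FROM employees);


Subquery: AVG(salary) = 77142.86
Filtering: salary > 77142.86
  Rosa (110000) -> MATCH
  Mia (110000) -> MATCH
  Eve (120000) -> MATCH


3 rows:
Rosa, 110000
Mia, 110000
Eve, 120000


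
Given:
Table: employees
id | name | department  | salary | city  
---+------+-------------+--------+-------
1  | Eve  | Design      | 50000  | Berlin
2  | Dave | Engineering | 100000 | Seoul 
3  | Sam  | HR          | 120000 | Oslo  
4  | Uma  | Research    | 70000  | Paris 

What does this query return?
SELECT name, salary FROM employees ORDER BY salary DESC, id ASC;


Sorting by salary DESC, then id ASC for ties

4 rows:
Sam, 120000
Dave, 100000
Uma, 70000
Eve, 50000


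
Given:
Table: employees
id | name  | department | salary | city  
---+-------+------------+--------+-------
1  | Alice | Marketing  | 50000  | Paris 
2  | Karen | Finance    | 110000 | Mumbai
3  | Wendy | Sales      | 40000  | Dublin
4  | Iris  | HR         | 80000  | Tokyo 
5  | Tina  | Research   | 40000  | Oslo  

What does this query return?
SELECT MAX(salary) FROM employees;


Salaries: 50000, 110000, 40000, 80000, 40000
MAX = 110000

110000


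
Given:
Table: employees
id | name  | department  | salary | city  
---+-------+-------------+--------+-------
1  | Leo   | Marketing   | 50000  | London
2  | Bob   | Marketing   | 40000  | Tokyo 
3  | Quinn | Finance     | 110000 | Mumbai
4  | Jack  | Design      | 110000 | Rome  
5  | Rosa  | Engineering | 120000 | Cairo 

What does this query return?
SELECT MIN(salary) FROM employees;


Salaries: 50000, 40000, 110000, 110000, 120000
MIN = 40000

40000


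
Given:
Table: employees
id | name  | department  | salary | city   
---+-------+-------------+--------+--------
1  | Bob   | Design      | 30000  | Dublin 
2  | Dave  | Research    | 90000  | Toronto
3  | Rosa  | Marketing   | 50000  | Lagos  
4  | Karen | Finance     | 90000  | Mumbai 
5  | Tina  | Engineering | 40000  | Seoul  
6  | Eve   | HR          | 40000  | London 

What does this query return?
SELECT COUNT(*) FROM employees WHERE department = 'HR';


Counting rows where department = 'HR'
  Eve -> MATCH


1


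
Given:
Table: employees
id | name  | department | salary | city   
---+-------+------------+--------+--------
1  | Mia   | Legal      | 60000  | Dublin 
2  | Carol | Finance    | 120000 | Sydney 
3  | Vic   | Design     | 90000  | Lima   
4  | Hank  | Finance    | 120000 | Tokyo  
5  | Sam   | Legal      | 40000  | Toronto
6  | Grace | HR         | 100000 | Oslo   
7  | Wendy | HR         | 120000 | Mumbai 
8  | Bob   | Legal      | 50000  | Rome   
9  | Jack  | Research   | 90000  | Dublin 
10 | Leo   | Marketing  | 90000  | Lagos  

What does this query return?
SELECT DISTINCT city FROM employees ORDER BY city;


All 'city' values (row order): Dublin, Sydney, Lima, Tokyo, Toronto, Oslo, Mumbai, Rome, Dublin, Lagos
Removing duplicates leaves 9 unique value(s).

9 values:
Dublin
Lagos
Lima
Mumbai
Oslo
Rome
Sydney
Tokyo
Toronto


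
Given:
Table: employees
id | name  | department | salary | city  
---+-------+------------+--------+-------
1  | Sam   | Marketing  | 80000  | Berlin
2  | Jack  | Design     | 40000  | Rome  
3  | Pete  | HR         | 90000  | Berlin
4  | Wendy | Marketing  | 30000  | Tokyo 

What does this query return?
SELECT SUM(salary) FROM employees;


SUM(salary) = 80000 + 40000 + 90000 + 30000 = 240000

240000


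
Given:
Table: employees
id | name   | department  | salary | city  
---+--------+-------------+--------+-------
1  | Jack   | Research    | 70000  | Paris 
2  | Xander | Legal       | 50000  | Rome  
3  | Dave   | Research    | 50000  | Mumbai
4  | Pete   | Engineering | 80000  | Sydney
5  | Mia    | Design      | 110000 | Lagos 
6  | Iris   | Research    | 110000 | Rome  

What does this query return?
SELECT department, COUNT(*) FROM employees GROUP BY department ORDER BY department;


Assigning each row to its department group:
  Jack -> Research
  Xander -> Legal
  Dave -> Research
  Pete -> Engineering
  Mia -> Design
  Iris -> Research


4 groups:
Design, 1
Engineering, 1
Legal, 1
Research, 3


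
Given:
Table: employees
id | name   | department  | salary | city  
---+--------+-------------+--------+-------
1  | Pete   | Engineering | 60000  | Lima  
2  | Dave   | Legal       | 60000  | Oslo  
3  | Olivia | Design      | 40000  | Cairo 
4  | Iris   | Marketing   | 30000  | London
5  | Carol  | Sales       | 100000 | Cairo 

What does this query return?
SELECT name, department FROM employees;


Projecting columns: name, department

5 rows:
Pete, Engineering
Dave, Legal
Olivia, Design
Iris, Marketing
Carol, Sales


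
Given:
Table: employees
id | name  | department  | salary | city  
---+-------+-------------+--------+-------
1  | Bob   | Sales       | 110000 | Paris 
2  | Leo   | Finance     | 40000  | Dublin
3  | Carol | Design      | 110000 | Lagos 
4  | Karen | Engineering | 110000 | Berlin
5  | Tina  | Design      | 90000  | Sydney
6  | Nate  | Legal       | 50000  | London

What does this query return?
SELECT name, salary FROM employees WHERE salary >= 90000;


Filtering: salary >= 90000
Matching: 4 rows

4 rows:
Bob, 110000
Carol, 110000
Karen, 110000
Tina, 90000


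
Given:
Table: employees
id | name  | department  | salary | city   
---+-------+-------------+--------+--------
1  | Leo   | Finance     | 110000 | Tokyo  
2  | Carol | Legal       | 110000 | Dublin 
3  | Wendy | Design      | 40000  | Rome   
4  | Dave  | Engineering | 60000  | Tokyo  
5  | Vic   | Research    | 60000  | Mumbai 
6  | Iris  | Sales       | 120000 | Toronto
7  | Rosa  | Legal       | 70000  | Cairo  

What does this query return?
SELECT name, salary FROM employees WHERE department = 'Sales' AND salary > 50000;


Filtering: department = 'Sales' AND salary > 50000
Matching: 1 rows

1 rows:
Iris, 120000


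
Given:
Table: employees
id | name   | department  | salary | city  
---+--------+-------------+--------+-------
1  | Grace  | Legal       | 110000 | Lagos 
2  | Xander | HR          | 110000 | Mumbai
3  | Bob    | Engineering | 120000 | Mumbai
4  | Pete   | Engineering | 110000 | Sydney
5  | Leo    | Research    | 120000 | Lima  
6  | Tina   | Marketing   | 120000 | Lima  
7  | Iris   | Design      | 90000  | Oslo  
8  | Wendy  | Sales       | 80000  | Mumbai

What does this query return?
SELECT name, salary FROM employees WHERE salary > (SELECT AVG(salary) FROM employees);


Subquery: AVG(salary) = 107500.0
Filtering: salary > 107500.0
  Grace (110000) -> MATCH
  Xander (110000) -> MATCH
  Bob (120000) -> MATCH
  Pete (110000) -> MATCH
  Leo (120000) -> MATCH
  Tina (120000) -> MATCH


6 rows:
Grace, 110000
Xander, 110000
Bob, 120000
Pete, 110000
Leo, 120000
Tina, 120000


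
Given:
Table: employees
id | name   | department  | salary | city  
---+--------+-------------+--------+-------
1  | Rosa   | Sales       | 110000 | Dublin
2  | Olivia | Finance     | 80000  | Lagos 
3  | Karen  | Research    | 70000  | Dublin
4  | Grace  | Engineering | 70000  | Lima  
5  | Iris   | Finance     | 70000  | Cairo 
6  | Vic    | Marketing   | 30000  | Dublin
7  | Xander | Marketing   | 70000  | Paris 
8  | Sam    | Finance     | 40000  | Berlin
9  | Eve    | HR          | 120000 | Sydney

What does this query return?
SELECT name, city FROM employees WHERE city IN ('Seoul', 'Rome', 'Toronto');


Filtering: city IN ('Seoul', 'Rome', 'Toronto')
Matching: 0 rows

Empty result set (0 rows)


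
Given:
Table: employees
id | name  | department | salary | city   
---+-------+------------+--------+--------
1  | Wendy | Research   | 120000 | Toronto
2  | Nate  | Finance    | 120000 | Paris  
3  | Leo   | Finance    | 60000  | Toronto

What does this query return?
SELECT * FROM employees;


SELECT * returns all 3 rows with all columns

3 rows:
1, Wendy, Research, 120000, Toronto
2, Nate, Finance, 120000, Paris
3, Leo, Finance, 60000, Toronto


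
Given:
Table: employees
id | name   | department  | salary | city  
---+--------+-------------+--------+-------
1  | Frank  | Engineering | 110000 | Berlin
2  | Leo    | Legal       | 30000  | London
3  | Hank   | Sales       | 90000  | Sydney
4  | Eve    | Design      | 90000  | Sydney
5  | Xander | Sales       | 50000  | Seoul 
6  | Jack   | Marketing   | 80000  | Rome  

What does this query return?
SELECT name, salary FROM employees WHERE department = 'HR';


Filtering: department = 'HR'
Matching rows: 0

Empty result set (0 rows)


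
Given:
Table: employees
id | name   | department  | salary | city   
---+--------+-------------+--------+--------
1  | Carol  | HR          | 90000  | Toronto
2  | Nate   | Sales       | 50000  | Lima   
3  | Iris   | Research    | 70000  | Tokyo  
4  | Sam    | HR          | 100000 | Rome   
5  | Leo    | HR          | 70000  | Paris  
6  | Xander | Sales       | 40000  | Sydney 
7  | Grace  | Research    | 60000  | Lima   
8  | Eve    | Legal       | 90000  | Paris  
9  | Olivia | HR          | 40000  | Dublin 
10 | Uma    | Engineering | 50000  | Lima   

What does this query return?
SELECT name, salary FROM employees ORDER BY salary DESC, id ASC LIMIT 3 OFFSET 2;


Sort by salary DESC (id ASC tiebreak), then skip 2 and take 3
Rows 3 through 5

3 rows:
Eve, 90000
Iris, 70000
Leo, 70000


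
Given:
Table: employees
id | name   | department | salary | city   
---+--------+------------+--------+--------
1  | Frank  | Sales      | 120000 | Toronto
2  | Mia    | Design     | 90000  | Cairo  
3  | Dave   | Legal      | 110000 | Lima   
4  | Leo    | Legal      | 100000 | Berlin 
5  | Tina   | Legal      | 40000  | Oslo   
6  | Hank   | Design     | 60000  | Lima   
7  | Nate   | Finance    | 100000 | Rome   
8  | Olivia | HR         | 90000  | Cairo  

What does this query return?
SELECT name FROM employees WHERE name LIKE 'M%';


LIKE 'M%' matches names starting with 'M'
Matching: 1

1 rows:
Mia


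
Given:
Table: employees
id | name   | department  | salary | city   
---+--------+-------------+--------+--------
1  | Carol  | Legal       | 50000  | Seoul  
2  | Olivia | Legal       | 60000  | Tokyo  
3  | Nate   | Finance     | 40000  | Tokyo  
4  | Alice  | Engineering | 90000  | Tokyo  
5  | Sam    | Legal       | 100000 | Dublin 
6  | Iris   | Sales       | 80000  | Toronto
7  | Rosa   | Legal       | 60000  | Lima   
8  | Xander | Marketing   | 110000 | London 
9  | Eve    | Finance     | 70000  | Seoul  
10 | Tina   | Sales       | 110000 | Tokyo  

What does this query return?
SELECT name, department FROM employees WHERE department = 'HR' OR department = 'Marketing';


Filtering: department = 'HR' OR 'Marketing'
Matching: 1 rows

1 rows:
Xander, Marketing


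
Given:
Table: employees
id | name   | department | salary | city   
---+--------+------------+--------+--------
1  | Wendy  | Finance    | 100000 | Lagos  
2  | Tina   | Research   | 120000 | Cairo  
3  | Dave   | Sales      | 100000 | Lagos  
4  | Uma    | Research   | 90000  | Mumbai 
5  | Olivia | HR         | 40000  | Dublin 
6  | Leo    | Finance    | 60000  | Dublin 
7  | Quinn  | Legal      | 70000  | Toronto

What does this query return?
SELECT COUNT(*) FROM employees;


COUNT(*) counts all rows

7


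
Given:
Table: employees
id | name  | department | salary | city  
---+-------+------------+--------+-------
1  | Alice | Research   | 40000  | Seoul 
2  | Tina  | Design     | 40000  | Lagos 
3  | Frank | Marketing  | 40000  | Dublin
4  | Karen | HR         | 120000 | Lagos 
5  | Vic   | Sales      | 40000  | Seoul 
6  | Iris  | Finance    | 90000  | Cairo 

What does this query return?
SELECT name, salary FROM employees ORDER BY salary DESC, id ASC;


Sorting by salary DESC, then id ASC for ties

6 rows:
Karen, 120000
Iris, 90000
Alice, 40000
Tina, 40000
Frank, 40000
Vic, 40000


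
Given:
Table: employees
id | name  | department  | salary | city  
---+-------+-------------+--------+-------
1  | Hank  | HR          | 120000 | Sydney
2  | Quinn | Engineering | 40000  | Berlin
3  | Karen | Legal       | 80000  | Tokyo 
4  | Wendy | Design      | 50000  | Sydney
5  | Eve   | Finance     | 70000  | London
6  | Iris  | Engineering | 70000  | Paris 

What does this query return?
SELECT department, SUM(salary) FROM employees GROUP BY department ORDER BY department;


Summing salary within each department:
  Design: 50000 = 50000
  Engineering: 40000 + 70000 = 110000
  Finance: 70000 = 70000
  HR: 120000 = 120000
  Legal: 80000 = 80000


5 groups:
Design, 50000
Engineering, 110000
Finance, 70000
HR, 120000
Legal, 80000


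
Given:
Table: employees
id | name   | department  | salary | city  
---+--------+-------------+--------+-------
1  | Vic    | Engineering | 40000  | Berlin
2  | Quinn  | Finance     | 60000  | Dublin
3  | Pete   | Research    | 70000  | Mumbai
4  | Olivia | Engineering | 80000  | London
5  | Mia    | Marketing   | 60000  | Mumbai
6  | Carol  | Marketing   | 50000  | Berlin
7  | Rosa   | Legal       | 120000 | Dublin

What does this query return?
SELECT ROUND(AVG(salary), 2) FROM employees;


SUM(salary) = 480000
COUNT = 7
ROUND(AVG, 2) = ROUND(480000 / 7, 2) = 68571.43

68571.43


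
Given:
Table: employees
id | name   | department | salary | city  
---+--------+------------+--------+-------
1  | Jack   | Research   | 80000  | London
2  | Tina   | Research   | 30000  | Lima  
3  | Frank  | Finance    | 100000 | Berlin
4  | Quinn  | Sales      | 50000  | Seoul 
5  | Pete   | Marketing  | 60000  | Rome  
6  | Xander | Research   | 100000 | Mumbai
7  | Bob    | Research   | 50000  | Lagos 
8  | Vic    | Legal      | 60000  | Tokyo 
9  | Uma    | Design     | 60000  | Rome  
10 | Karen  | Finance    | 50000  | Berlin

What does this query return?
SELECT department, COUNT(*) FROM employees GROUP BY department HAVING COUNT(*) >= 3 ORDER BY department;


Groups with count >= 3:
  Research: 4 -> PASS
  Design: 1 -> filtered out
  Finance: 2 -> filtered out
  Legal: 1 -> filtered out
  Marketing: 1 -> filtered out
  Sales: 1 -> filtered out


1 groups:
Research, 4


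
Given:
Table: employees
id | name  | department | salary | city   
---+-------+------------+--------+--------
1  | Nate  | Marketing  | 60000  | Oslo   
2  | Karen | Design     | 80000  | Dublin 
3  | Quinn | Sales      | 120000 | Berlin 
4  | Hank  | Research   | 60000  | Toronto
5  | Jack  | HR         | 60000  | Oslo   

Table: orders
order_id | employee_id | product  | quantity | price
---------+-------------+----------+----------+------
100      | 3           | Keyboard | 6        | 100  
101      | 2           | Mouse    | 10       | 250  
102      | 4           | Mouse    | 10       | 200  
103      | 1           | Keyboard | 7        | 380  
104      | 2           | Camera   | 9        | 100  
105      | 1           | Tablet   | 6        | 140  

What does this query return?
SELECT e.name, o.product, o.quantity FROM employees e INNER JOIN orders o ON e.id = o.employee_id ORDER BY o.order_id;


Joining employees.id = orders.employee_id:
  employee Quinn (id=3) -> order Keyboard
  employee Karen (id=2) -> order Mouse
  employee Hank (id=4) -> order Mouse
  employee Nate (id=1) -> order Keyboard
  employee Karen (id=2) -> order Camera
  employee Nate (id=1) -> order Tablet


6 rows:
Quinn, Keyboard, 6
Karen, Mouse, 10
Hank, Mouse, 10
Nate, Keyboard, 7
Karen, Camera, 9
Nate, Tablet, 6


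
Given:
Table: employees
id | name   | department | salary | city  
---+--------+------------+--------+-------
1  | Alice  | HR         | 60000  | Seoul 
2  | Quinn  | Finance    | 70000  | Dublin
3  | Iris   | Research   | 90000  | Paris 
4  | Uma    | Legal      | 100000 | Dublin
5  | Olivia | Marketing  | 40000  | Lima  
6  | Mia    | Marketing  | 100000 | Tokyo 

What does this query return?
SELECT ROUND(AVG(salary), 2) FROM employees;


SUM(salary) = 460000
COUNT = 6
ROUND(AVG, 2) = ROUND(460000 / 6, 2) = 76666.67

76666.67


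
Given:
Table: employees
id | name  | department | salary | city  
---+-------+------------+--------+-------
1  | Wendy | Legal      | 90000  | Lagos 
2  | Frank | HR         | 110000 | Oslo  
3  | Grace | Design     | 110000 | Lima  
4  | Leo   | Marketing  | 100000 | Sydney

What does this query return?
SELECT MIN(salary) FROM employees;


Salaries: 90000, 110000, 110000, 100000
MIN = 90000

90000


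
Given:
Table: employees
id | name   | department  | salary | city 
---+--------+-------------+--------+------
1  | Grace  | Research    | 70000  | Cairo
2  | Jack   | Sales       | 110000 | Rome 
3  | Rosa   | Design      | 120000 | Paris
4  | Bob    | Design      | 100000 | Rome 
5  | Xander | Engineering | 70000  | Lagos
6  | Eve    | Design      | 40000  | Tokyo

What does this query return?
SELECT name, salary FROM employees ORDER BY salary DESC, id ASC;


Sorting by salary DESC, then id ASC for ties

6 rows:
Rosa, 120000
Jack, 110000
Bob, 100000
Grace, 70000
Xander, 70000
Eve, 40000


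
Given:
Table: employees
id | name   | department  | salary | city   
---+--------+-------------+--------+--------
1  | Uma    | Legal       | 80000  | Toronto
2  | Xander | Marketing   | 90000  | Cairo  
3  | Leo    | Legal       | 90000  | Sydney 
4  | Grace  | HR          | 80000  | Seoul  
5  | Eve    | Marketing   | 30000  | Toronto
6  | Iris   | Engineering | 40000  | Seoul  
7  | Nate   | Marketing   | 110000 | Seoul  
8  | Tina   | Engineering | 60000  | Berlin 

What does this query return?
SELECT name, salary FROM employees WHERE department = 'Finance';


Filtering: department = 'Finance'
Matching rows: 0

Empty result set (0 rows)


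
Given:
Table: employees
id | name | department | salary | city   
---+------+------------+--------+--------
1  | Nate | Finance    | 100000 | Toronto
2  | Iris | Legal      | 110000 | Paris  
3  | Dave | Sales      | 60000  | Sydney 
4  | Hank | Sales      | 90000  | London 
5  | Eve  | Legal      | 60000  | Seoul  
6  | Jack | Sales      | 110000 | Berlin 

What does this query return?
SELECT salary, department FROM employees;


Projecting columns: salary, department

6 rows:
100000, Finance
110000, Legal
60000, Sales
90000, Sales
60000, Legal
110000, Sales


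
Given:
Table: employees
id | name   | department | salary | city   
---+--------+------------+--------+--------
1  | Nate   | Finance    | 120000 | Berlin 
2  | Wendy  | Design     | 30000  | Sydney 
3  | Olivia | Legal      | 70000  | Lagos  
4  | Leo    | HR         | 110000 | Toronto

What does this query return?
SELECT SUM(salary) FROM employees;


SUM(salary) = 120000 + 30000 + 70000 + 110000 = 330000

330000


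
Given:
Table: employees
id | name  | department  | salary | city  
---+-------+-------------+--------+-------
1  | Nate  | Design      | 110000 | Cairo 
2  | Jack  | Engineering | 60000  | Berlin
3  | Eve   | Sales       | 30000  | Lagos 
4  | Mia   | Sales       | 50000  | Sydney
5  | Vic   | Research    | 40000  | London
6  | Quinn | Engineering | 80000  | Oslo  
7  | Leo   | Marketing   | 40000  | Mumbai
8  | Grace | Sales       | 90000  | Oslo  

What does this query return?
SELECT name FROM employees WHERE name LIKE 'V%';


LIKE 'V%' matches names starting with 'V'
Matching: 1

1 rows:
Vic


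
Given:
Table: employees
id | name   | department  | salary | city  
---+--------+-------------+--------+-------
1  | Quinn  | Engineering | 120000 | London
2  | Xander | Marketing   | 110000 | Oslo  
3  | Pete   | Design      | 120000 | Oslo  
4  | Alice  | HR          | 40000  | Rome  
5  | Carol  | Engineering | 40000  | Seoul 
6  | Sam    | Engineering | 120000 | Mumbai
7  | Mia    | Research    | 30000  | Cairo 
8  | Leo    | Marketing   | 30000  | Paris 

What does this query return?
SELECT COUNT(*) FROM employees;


COUNT(*) counts all rows

8


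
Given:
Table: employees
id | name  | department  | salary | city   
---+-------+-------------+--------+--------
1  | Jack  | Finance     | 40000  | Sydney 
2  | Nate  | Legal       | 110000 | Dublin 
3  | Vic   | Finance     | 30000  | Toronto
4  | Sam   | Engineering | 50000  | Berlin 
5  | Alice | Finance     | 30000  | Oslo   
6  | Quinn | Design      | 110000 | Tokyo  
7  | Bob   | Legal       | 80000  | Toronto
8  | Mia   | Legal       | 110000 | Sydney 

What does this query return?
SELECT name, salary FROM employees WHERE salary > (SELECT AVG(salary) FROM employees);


Subquery: AVG(salary) = 70000.0
Filtering: salary > 70000.0
  Nate (110000) -> MATCH
  Quinn (110000) -> MATCH
  Bob (80000) -> MATCH
  Mia (110000) -> MATCH


4 rows:
Nate, 110000
Quinn, 110000
Bob, 80000
Mia, 110000


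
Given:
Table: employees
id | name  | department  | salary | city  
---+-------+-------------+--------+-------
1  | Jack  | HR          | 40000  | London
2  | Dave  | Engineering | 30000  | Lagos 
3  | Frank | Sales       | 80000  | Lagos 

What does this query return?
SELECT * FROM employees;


SELECT * returns all 3 rows with all columns

3 rows:
1, Jack, HR, 40000, London
2, Dave, Engineering, 30000, Lagos
3, Frank, Sales, 80000, Lagos


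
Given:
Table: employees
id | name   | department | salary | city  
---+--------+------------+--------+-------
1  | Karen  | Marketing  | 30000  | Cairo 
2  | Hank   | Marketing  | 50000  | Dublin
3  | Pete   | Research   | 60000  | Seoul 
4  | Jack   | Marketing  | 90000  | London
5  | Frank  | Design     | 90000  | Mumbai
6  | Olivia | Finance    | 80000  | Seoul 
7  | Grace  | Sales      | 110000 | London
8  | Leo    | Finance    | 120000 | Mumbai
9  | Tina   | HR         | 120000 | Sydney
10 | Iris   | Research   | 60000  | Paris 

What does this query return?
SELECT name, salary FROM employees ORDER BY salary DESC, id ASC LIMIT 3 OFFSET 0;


Sort by salary DESC (id ASC tiebreak), then skip 0 and take 3
Rows 1 through 3

3 rows:
Leo, 120000
Tina, 120000
Grace, 110000


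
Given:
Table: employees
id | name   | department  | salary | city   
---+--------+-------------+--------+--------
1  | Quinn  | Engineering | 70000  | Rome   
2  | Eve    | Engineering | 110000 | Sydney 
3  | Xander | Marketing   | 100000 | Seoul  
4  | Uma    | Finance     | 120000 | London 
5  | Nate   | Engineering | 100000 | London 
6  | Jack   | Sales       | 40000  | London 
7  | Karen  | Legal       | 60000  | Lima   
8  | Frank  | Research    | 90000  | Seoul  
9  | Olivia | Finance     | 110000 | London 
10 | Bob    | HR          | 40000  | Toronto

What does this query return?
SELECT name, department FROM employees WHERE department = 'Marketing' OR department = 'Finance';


Filtering: department = 'Marketing' OR 'Finance'
Matching: 3 rows

3 rows:
Xander, Marketing
Uma, Finance
Olivia, Finance
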